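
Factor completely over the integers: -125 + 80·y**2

Every term has a factor of 5. Then 16·y**2 - 25 = (4·y)² − (5)².

5·(4·y + 5)·(4·y - 5)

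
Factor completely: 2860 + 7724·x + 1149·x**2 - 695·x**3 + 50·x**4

By the rational root theorem, x = -11/5 is a root, so (5·x + 11) divides it; the quotient is 10·x**3 - 161·x**2 + 584·x + 260.
Next, x = 10 is a root, so (x - 10) divides it; the quotient is 10·x**2 - 61·x - 26.
The remaining quadratic factors as (2·x - 13)(5·x + 2).

(2·x - 13)·(5·x + 11)·(5·x + 2)·(x - 10)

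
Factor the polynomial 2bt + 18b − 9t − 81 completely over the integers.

(2b − 9)(t + 9)

Group as (2bt + 18b) + (−9t − 81) = 2b(t + 9) − 9(t + 9).
Both groups share the factor (t + 9).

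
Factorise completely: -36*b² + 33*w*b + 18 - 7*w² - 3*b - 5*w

Group: -7*w*(w - 3*b + 2) + (12*b + 9)*(w - 3*b + 2); both groups contain (w - 3*b + 2).

-(7*w - 12*b - 9)*(w - 3*b + 2)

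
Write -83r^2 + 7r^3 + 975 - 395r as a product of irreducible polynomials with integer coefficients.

(7r - 13)(r + 5)(r - 15)

Testing divisors of the constant over divisors of the leading coefficient, r = 13/7 is a root, giving the factor (7r - 13) and quotient r^2 - 10r - 75.
The remaining quadratic factors as (r - 15)(r + 5).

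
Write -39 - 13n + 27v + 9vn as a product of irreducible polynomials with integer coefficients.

Group as (9vn + 27v) + (-13n - 39) = 9v(n + 3) - 13(n + 3).
Both groups share the factor (n + 3).

(9v - 13)(n + 3)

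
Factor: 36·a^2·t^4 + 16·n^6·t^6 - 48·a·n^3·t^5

Every term has a factor of 4·t^4; factoring it out leaves 9·a^2 - 12·a·n^3·t + 4·n^6·t^2.
Recognize a perfect-square trinomial with the parts 3·a and 2·n^3·t.

4·t^4·(3·a - 2·n^3·t)^2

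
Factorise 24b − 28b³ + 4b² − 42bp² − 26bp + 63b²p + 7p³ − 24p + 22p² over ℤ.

Group: 4b(−7b² + 14bp − 6b − 7p² + 6p) + (−p − 4)(−7b² + 14bp − 6b − 7p² + 6p); both groups contain (−7b² + 14bp − 6b − 7p² + 6p), so (4b − p − 4) is a factor with cofactor −7b² + 14bp − 6b − 7p² + 6p.
The cofactor groups again: −7b² + 14bp − 6b − 7p² + 6p = −b(7b − 7p + 6) + p(7b − 7p + 6); both groups contain (7b − 7p + 6), giving −(b − p)(7b − 7p + 6).

−(4b − p − 4)(7b − 7p + 6)(b − p)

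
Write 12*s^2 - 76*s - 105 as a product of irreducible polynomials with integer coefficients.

(2*s - 15)*(6*s + 7)

Need a pair with product 12·(-105) = -1260 and sum -76: that's -90 and 14.
Split the middle term: 12*s^2 - 90*s + 14*s - 105 = 6*s*(2*s - 15) + 7*(2*s - 15).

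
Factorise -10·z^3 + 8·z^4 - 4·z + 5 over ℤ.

Group as (8·z^4 - 4·z) + (-10·z^3 + 5) = 4·z·(2·z^3 - 1) - 5·(2·z^3 - 1).
Both groups share the factor (2·z^3 - 1).

(4·z - 5)·(2·z^3 - 1)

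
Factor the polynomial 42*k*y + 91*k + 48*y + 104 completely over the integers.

(6*y + 13)*(7*k + 8)

Group as (42*k*y + 91*k) + (48*y + 104) = 7*k*(6*y + 13) + 8*(6*y + 13).
Both groups share the factor (6*y + 13).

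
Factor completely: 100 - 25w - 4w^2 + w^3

(w + 5)(w - 4)(w - 5)

Testing divisors of the constant over divisors of the leading coefficient, w = -5 is a root, giving the factor (w + 5) and quotient w^2 - 9w + 20.
The remaining quadratic factors as (w - 5)(w - 4).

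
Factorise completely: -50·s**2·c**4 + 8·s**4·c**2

Every term has a factor of 2·s**2·c**2. Then 4·s**2 - 25·c**2 = (2·s)² − (5·c)².

2·c**2·s**2·(2·s - 5·c)·(2·s + 5·c)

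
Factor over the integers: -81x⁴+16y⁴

(2y-3x)(2y+3x)(4y²+9x²)

(2y)⁴ − (3x)⁴ = ((2y)² − (3x)²)((2y)² + (3x)²); the first factor splits again, the second (4y²+9x²) is irreducible.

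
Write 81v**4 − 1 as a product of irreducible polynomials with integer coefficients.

Difference of squares twice: with A = 3v and B = 1, A⁴ − B⁴ = (A² − B²)(A² + B²), and A² − B² factors again.

(3v + 1)(3v − 1)(9v**2 + 1)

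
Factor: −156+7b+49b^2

Need a pair with product 49·(−156) = −7644 and sum 7: that's 91 and −84.
Split the middle term: 49b^2+91b − 84b−156 = 7b(7b+13) − 12(7b+13).

(7b+13)(7b−12)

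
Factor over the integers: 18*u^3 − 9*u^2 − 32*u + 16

(2*u − 1)*(3*u + 4)*(3*u − 4)

Among the possible rational roots, u = −4/3 is a root, so (3*u + 4) divides it; the quotient is 6*u^2 − 11*u + 4.
The remaining quadratic factors as (2*u − 1)(3*u − 4).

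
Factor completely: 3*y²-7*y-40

(3*y+8)*(y-5)

Need a pair with product 3·(-40) = -120 and sum -7: that's 8 and -15.
Split the middle term: 3*y²+8*y - 15*y-40 = y*(3*y+8) - 5*(3*y+8).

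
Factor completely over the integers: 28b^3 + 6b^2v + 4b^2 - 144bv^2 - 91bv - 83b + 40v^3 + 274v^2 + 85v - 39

(2b + 5v + 3)(2b - 4v + 1)(7b - 2v - 13)

Group: 7b(4b^2 + 2bv + 8b - 20v^2 - 7v + 3) + (-2v - 13)(4b^2 + 2bv + 8b - 20v^2 - 7v + 3); both groups contain (4b^2 + 2bv + 8b - 20v^2 - 7v + 3), so (7b - 2v - 13) is a factor with cofactor 4b^2 + 2bv + 8b - 20v^2 - 7v + 3.
The cofactor groups again: 4b^2 + 2bv + 8b - 20v^2 - 7v + 3 = 2b(2b - 4v + 1) + (5v + 3)(2b - 4v + 1); both groups contain (2b - 4v + 1), giving (2b + 5v + 3)(2b - 4v + 1).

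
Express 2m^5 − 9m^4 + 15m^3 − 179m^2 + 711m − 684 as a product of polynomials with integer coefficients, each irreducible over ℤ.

(2m − 3)(m − 3)(m − 4)(m^2 + 4m + 19)

By the rational root theorem, m = 3 is a root, so (m − 3) divides it; the quotient is 2m^4 − 3m^3 + 6m^2 − 161m + 228.
Next, m = 4 is a root, so (m − 4) is a factor; dividing leaves 2m^3 + 5m^2 + 26m − 57.
Continuing, m = 3/2 is a root, so (2m − 3) divides it; the quotient is m^2 + 4m + 19.
The quadratic m^2 + 4m + 19 has discriminant −60 < 0 and is irreducible over ℤ.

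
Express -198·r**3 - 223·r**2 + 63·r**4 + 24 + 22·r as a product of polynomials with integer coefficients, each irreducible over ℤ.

Trying the rational-root candidates, r = -1/3 is a root, so (3·r + 1) divides it; the quotient is 21·r**3 - 73·r**2 - 50·r + 24.
Continuing, r = -6/7 is a root, giving the factor (7·r + 6) and quotient 3·r**2 - 13·r + 4.
The remaining quadratic factors as (r - 4)(3·r - 1).

(3·r + 1)·(3·r - 1)·(7·r + 6)·(r - 4)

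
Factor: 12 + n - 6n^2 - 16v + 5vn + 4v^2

(4v - 3n - 4)(v + 2n - 3)

Group: 4v(v + 2n - 3) + (-3n - 4)(v + 2n - 3); both groups contain (v + 2n - 3).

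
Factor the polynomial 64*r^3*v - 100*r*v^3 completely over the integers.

4*r*v*(4*r + 5*v)*(4*r - 5*v)

Pull out the common factor 4*r*v; 16*r^2 - 25*v^2 is a difference of squares.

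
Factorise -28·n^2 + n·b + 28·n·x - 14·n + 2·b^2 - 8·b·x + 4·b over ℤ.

-(7·n - 2·b)·(4·n + b - 4·x + 2)

Group: -4·n·(7·n - 2·b) + (-b + 4·x - 2)·(7·n - 2·b); both groups contain (7·n - 2·b).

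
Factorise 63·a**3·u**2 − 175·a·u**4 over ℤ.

Pull out the common factor 7·a·u**2; 9·a**2 − 25·u**2 is a difference of squares.

7·a·u**2·(3·a + 5·u)·(3·a − 5·u)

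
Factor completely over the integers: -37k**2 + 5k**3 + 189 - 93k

(5k - 7)(k + 3)(k - 9)

Among the possible rational roots, k = 9 is a root, so (k - 9) is a factor; dividing leaves 5k**2 + 8k - 21.
The remaining quadratic factors as (5k - 7)(k + 3).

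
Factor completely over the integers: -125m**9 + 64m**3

Pull out the common factor m**3, leaving -125m**6 + 64.
Recognize a difference of cubes with the parts 4 and 5m**2.

-m**3(5m**2 - 4)(25m**4 + 20m**2 + 16)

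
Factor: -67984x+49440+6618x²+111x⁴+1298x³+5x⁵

(5x-4)(x+15)(x-4)(x²+12x+206)

Testing divisors of the constant over divisors of the leading coefficient, x = -15 is a root, so (x+15) is a factor; dividing leaves 5x⁴+36x³+758x²-4752x+3296.
Continuing, x = 4 is a root, so (x-4) divides it; the quotient is 5x³+56x²+982x-824.
Next, x = 4/5 is a root, giving the factor (5x-4) and quotient x²+12x+206.
The quadratic x²+12x+206 has discriminant -680 < 0 and is irreducible over ℤ.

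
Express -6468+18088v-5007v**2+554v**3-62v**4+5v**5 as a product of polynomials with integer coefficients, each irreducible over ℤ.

(5v-2)(v-6)(v-7)(v**2+v+77)

By the rational root theorem, v = 2/5 is a root, giving the factor (5v-2) and quotient v**4-12v**3+106v**2-959v+3234.
Next, v = 7 is a root, so (v-7) divides it; the quotient is v**3-5v**2+71v-462.
Then v = 6 is a root, so (v-6) is a factor; dividing leaves v**2+v+77.
The quadratic v**2+v+77 has discriminant -307 < 0 and is irreducible over ℤ.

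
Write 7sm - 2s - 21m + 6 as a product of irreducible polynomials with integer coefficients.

(7m - 2)(s - 3)

Group as (7sm - 2s) + (-21m + 6) = s(7m - 2) - 3(7m - 2).
Both groups share the factor (7m - 2).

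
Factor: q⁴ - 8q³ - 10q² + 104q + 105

Testing divisors of the constant over divisors of the leading coefficient, q = 5 is a root, so (q - 5) divides it; the quotient is q³ - 3q² - 25q - 21.
Then q = 7 is a root, giving the factor (q - 7) and quotient q² + 4q + 3.
The remaining quadratic factors as (q + 3)(q + 1).

(q + 1)(q + 3)(q - 5)(q - 7)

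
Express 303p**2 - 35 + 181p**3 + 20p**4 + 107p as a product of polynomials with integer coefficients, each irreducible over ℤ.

Testing divisors of the constant over divisors of the leading coefficient, p = 1/5 is a root, giving the factor (5p - 1) and quotient 4p**3 + 37p**2 + 68p + 35.
Next, p = -5/4 is a root, giving the factor (4p + 5) and quotient p**2 + 8p + 7.
The remaining quadratic factors as (p + 7)(p + 1).

(4p + 5)(5p - 1)(p + 1)(p + 7)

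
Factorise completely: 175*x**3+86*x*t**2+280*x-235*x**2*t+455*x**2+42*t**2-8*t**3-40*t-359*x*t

(5*x-2*t+8)*(5*x-4*t+5)*(7*x-t)

Group: 5*x*(35*x**2-19*x*t+56*x+2*t**2-8*t) + (-4*t+5)*(35*x**2-19*x*t+56*x+2*t**2-8*t); both groups contain (35*x**2-19*x*t+56*x+2*t**2-8*t), so (5*x-4*t+5) is a factor with cofactor 35*x**2-19*x*t+56*x+2*t**2-8*t.
The cofactor groups again: 35*x**2-19*x*t+56*x+2*t**2-8*t = 5*x*(7*x-t) + (-2*t+8)*(7*x-t); both groups contain (7*x-t), giving (5*x-2*t+8)*(7*x-t).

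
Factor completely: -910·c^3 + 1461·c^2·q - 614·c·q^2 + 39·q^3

-(13·c - q)·(14·c - 13·q)·(5·c - 3·q)

Group: 5·c·(-182·c^2 + 183·c·q - 13·q^2) - 3·q·(-182·c^2 + 183·c·q - 13·q^2); both groups contain (-182·c^2 + 183·c·q - 13·q^2), so (5·c - 3·q) is a factor with cofactor -182·c^2 + 183·c·q - 13·q^2.
The cofactor groups again: -182·c^2 + 183·c·q - 13·q^2 = -14·c·(13·c - q) + 13·q·(13·c - q); both groups contain (13·c - q), giving -(14·c - 13·q)·(13·c - q).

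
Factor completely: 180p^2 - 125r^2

5(6p + 5r)(6p - 5r)

Factor out 5, leaving 36p^2 - 25r^2, which is a difference of two squares.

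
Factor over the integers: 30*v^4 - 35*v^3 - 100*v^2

Pull out the common factor 5*v^2, then factor the remaining trinomial.

5*v^2*(2*v - 5)*(3*v + 4)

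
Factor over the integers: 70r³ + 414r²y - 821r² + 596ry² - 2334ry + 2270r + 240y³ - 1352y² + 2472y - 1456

(14r + 10y - 13)(5r + 6y - 14)(r + 4y - 8)

Group: 14r(5r² + 26ry - 54r + 24y² - 104y + 112) + (10y - 13)(5r² + 26ry - 54r + 24y² - 104y + 112); both groups contain (5r² + 26ry - 54r + 24y² - 104y + 112), so (14r + 10y - 13) is a factor with cofactor 5r² + 26ry - 54r + 24y² - 104y + 112.
The cofactor groups again: 5r² + 26ry - 54r + 24y² - 104y + 112 = 5r(r + 4y - 8) + (6y - 14)(r + 4y - 8); both groups contain (r + 4y - 8), giving (5r + 6y - 14)(r + 4y - 8).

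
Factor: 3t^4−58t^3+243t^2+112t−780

(3t+5)(t−13)(t−2)(t−6)

Trying the rational-root candidates, t = 6 is a root, so (t−6) divides it; the quotient is 3t^3−40t^2+3t+130.
Continuing, t = 13 is a root, giving the factor (t−13) and quotient 3t^2−t−10.
The remaining quadratic factors as (3t+5)(t−2).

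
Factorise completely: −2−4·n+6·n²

2·(3·n+1)·(n−1)

Pull out the common factor 2, then factor the remaining trinomial.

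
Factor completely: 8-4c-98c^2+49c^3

(7c+2)(7c-2)(c-2)

By the rational root theorem, c = 2 is a root, so (c-2) is a factor; dividing leaves 49c^2-4.
The remaining quadratic factors as (7c-2)(7c+2).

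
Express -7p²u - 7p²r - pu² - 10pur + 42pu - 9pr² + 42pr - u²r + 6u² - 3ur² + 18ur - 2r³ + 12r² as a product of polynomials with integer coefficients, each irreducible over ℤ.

Group: 7p(-pu - pr - ur + 6u - r² + 6r) + (u + 2r)(-pu - pr - ur + 6u - r² + 6r); both groups contain (-pu - pr - ur + 6u - r² + 6r), so (7p + u + 2r) is a factor with cofactor -pu - pr - ur + 6u - r² + 6r.
The cofactor groups again: -pu - pr - ur + 6u - r² + 6r = -u(p + r - 6) - r(p + r - 6); both groups contain (p + r - 6), giving -(u + r)(p + r - 6).

-(7p + u + 2r)(p + r - 6)(u + r)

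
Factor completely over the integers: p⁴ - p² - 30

(p² + 5)(p² - 6)

Substitute u = p² to get a quadratic in u, then factor.
p² + 5 is irreducible over ℤ (always positive, so no real roots).
p² - 6 is irreducible over ℤ (6 is not a perfect square).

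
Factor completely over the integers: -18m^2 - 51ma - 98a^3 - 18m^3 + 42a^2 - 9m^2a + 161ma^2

Group: 3m(-6m^2 - 17ma + 14a^2) + (-7a + 3)(-6m^2 - 17ma + 14a^2); both groups contain (-6m^2 - 17ma + 14a^2), so (3m - 7a + 3) is a factor with cofactor -6m^2 - 17ma + 14a^2.
The cofactor groups again: -6m^2 - 17ma + 14a^2 = -3m(2m + 7a) + 2a(2m + 7a); both groups contain (2m + 7a), giving -(3m - 2a)(2m + 7a).

-(3m - 2a)(3m - 7a + 3)(2m + 7a)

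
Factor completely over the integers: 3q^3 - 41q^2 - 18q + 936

Testing divisors of the constant over divisors of the leading coefficient, q = -13/3 is a root, so (3q + 13) is a factor; dividing leaves q^2 - 18q + 72.
The remaining quadratic factors as (q - 6)(q - 12).

(3q + 13)(q - 12)(q - 6)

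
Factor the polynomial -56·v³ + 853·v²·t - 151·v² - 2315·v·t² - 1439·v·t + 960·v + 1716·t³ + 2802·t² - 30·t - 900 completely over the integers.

Group: 7·v·(-8·v² + 107·v·t - 33·v - 132·t² - 114·t + 90) + (-13·t - 10)·(-8·v² + 107·v·t - 33·v - 132·t² - 114·t + 90); both groups contain (-8·v² + 107·v·t - 33·v - 132·t² - 114·t + 90), so (7·v - 13·t - 10) is a factor with cofactor -8·v² + 107·v·t - 33·v - 132·t² - 114·t + 90.
The cofactor groups again: -8·v² + 107·v·t - 33·v - 132·t² - 114·t + 90 = -v·(8·v - 11·t - 15) + (12·t - 6)·(8·v - 11·t - 15); both groups contain (8·v - 11·t - 15), giving -(v - 12·t + 6)·(8·v - 11·t - 15).

-(8·v - 11·t - 15)·(v - 12·t + 6)·(7·v - 13·t - 10)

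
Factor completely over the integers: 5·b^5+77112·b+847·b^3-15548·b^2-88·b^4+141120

Trying the rational-root candidates, b = 15 is a root, so (b-15) is a factor; dividing leaves 5·b^4-13·b^3+652·b^2-5768·b-9408.
Continuing, b = 8 is a root, so (b-8) is a factor; dividing leaves 5·b^3+27·b^2+868·b+1176.
Next, b = -7/5 is a root, giving the factor (5·b+7) and quotient b^2+4·b+168.
The quadratic b^2+4·b+168 has discriminant -656 < 0 and is irreducible over ℤ.

(5·b+7)·(b-15)·(b-8)·(b^2+4·b+168)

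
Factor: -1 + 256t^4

(4t + 1)(4t - 1)(16t^2 + 1)

Write as (16t^2)² − (1)², then factor 16t^2 - 1 once more.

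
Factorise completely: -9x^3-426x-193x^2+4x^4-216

Testing divisors of the constant over divisors of the leading coefficient, x = -3/4 is a root, so (4x+3) divides it; the quotient is x^3-3x^2-46x-72.
Then x = -2 is a root, so (x+2) is a factor; dividing leaves x^2-5x-36.
The remaining quadratic factors as (x-9)(x+4).

(4x+3)(x+2)(x+4)(x-9)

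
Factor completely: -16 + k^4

(k + 2)(k - 2)(k^2 + 4)

Substitute u = k^2 to get a quadratic in u, then factor.
k^2 + 4 is irreducible over ℤ (sum of squares).
k^2 - 4 is a difference of squares.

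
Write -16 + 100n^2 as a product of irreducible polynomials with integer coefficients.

4(5n + 2)(5n - 2)

Every term has a factor of 4. Then 25n^2 - 4 = (5n)² − (2)².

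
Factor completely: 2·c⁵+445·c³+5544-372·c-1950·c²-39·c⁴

Among the possible rational roots, c = 7 is a root, giving the factor (c-7) and quotient 2·c⁴-25·c³+270·c²-60·c-792.
Then c = 2 is a root, so (c-2) is a factor; dividing leaves 2·c³-21·c²+228·c+396.
Next, c = -3/2 is a root, giving the factor (2·c+3) and quotient c²-12·c+132.
The quadratic c²-12·c+132 has discriminant -384 < 0 and is irreducible over ℤ.

(2·c+3)·(c-2)·(c-7)·(c²-12·c+132)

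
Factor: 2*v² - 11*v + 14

(2*v - 7)*(v - 2)

Need a pair with product 2·14 = 28 and sum -11: that's -4 and -7.
Split the middle term: 2*v² - 4*v - 7*v + 14 = 2*v*(v - 2) - 7*(v - 2).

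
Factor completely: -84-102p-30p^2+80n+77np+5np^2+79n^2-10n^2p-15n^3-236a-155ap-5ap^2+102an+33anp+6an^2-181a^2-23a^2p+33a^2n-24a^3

-(3a-3n+p+2)(8a+5n+5p+7)(a-n+6)

Group: 3a(-8a^2+3an-5ap-55a+5n^2+5np-23n-30p-42) + (-3n+p+2)(-8a^2+3an-5ap-55a+5n^2+5np-23n-30p-42); both groups contain (-8a^2+3an-5ap-55a+5n^2+5np-23n-30p-42), so (3a-3n+p+2) is a factor with cofactor -8a^2+3an-5ap-55a+5n^2+5np-23n-30p-42.
The cofactor groups again: -8a^2+3an-5ap-55a+5n^2+5np-23n-30p-42 = -a(8a+5n+5p+7) + (n-6)(8a+5n+5p+7); both groups contain (8a+5n+5p+7), giving -(a-n+6)(8a+5n+5p+7).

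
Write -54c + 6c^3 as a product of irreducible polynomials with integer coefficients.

6c(c + 3)(c - 3)

Factor out 6c, leaving c^2 - 9, which is a difference of two squares.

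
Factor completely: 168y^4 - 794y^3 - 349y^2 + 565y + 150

Testing divisors of the constant over divisors of the leading coefficient, y = 5 is a root, giving the factor (y - 5) and quotient 168y^3 + 46y^2 - 119y - 30.
Continuing, y = 5/6 is a root, giving the factor (6y - 5) and quotient 28y^2 + 31y + 6.
The remaining quadratic factors as (7y + 6)(4y + 1).

(4y + 1)(6y - 5)(7y + 6)(y - 5)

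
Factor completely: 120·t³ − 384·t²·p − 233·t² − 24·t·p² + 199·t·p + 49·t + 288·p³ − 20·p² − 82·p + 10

Group: 8·t·(15·t² − 33·t·p − 31·t − 36·p² − 2·p + 10) + (−8·p + 1)·(15·t² − 33·t·p − 31·t − 36·p² − 2·p + 10); both groups contain (15·t² − 33·t·p − 31·t − 36·p² − 2·p + 10), so (8·t − 8·p + 1) is a factor with cofactor 15·t² − 33·t·p − 31·t − 36·p² − 2·p + 10.
The cofactor groups again: 15·t² − 33·t·p − 31·t − 36·p² − 2·p + 10 = 5·t·(3·t − 9·p − 5) + (4·p − 2)·(3·t − 9·p − 5); both groups contain (3·t − 9·p − 5), giving (5·t + 4·p − 2)·(3·t − 9·p − 5).

(8·t − 8·p + 1)·(3·t − 9·p − 5)·(5·t + 4·p − 2)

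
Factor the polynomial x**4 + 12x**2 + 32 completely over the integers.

(x**2 + 4)(x**2 + 8)

Substitute u = x**2 to get a quadratic in u, then factor.
x**2 + 4 is irreducible over ℤ (sum of squares).
x**2 + 8 is irreducible over ℤ (always positive, so no real roots).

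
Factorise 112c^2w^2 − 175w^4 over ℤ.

Pull out the common factor 7w^2; 16c^2 − 25w^2 is a difference of squares.

7w^2(4c + 5w)(4c − 5w)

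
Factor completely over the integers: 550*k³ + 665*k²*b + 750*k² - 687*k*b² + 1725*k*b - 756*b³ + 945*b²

(11*k - 12*b + 15)*(5*k + 7*b)*(10*k + 9*b)

Group: 5*k*(110*k² - 21*k*b + 150*k - 108*b² + 135*b) + 7*b*(110*k² - 21*k*b + 150*k - 108*b² + 135*b); both groups contain (110*k² - 21*k*b + 150*k - 108*b² + 135*b), so (5*k + 7*b) is a factor with cofactor 110*k² - 21*k*b + 150*k - 108*b² + 135*b.
The cofactor groups again: 110*k² - 21*k*b + 150*k - 108*b² + 135*b = 11*k*(10*k + 9*b) + (-12*b + 15)*(10*k + 9*b); both groups contain (10*k + 9*b), giving (11*k - 12*b + 15)*(10*k + 9*b).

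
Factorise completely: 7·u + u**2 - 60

Two integers with product -60 and sum 7 are 12 and -5.

(u + 12)·(u - 5)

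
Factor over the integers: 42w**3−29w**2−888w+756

By the rational root theorem, w = −14/3 is a root, giving the factor (3w+14) and quotient 14w**2−75w+54.
The remaining quadratic factors as (2w−9)(7w−6).

(2w−9)(3w+14)(7w−6)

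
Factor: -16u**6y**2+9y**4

Pull out the common factor y**2, leaving -16u**6+9y**2.
Recognize a difference of squares with the parts 3y and 4u**3.

-y**2(4u**3+3y)(4u**3-3y)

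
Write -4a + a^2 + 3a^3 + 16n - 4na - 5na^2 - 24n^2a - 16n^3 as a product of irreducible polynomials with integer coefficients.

-(4n - a)(4n + 3a + 4)(n + a - 1)

Group: 4n(-4n^2 - 7na - 3a^2 - a + 4) - a(-4n^2 - 7na - 3a^2 - a + 4); both groups contain (-4n^2 - 7na - 3a^2 - a + 4), so (4n - a) is a factor with cofactor -4n^2 - 7na - 3a^2 - a + 4.
The cofactor groups again: -4n^2 - 7na - 3a^2 - a + 4 = -n(4n + 3a + 4) + (-a + 1)(4n + 3a + 4); both groups contain (4n + 3a + 4), giving -(n + a - 1)(4n + 3a + 4).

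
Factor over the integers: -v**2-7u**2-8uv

Group: -u(7u+v) - v(7u+v); both groups contain (7u+v).

-(7u+v)(u+v)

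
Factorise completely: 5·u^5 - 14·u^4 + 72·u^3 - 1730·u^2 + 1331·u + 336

By the rational root theorem, u = 7 is a root, so (u - 7) divides it; the quotient is 5·u^4 + 21·u^3 + 219·u^2 - 197·u - 48.
Next, u = -1/5 is a root, so (5·u + 1) divides it; the quotient is u^3 + 4·u^2 + 43·u - 48.
Then u = 1 is a root, so (u - 1) is a factor; dividing leaves u^2 + 5·u + 48.
The quadratic u^2 + 5·u + 48 has discriminant -167 < 0 and is irreducible over ℤ.

(5·u + 1)·(u - 1)·(u - 7)·(u^2 + 5·u + 48)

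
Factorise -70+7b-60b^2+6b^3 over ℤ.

(b-10)(6b^2+7)

Group as (6b^3+7b) + (-60b^2-70) = b(6b^2+7) - 10(6b^2+7).
Both groups share the factor (6b^2+7).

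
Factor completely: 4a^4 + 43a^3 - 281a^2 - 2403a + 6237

Trying the rational-root candidates, a = -9 is a root, giving the factor (a + 9) and quotient 4a^3 + 7a^2 - 344a + 693.
Continuing, a = 9/4 is a root, giving the factor (4a - 9) and quotient a^2 + 4a - 77.
The remaining quadratic factors as (a - 7)(a + 11).

(4a - 9)(a + 11)(a + 9)(a - 7)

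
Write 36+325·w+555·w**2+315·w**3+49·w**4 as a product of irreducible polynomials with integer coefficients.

(7·w+1)·(7·w+9)·(w+1)·(w+4)

By the rational root theorem, w = -9/7 is a root, giving the factor (7·w+9) and quotient 7·w**3+36·w**2+33·w+4.
Continuing, w = -1 is a root, so (w+1) is a factor; dividing leaves 7·w**2+29·w+4.
The remaining quadratic factors as (7·w+1)(w+4).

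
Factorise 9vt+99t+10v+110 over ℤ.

(9t+10)(v+11)

Group as (9vt+10v) + (99t+110) = v(9t+10) + 11(9t+10).
Both groups share the factor (9t+10).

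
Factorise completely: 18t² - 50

2(3t + 5)(3t - 5)

Every term has a factor of 2. Then 9t² - 25 = (3t)² − (5)².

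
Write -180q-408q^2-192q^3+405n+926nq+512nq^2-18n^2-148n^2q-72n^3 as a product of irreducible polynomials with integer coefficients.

Group: 2n(-36n^2+70nq+81n-24q^2-36q) + (8q+5)(-36n^2+70nq+81n-24q^2-36q); both groups contain (-36n^2+70nq+81n-24q^2-36q), so (2n+8q+5) is a factor with cofactor -36n^2+70nq+81n-24q^2-36q.
The cofactor groups again: -36n^2+70nq+81n-24q^2-36q = -9n(4n-6q-9) + 4q(4n-6q-9); both groups contain (4n-6q-9), giving -(9n-4q)(4n-6q-9).

-(2n+8q+5)(4n-6q-9)(9n-4q)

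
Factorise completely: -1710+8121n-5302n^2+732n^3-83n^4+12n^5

Among the possible rational roots, n = 6 is a root, so (n-6) is a factor; dividing leaves 12n^4-11n^3+666n^2-1306n+285.
Then n = 1/4 is a root, so (4n-1) is a factor; dividing leaves 3n^3-2n^2+166n-285.
Then n = 5/3 is a root, so (3n-5) is a factor; dividing leaves n^2+n+57.
The quadratic n^2+n+57 has discriminant -227 < 0 and is irreducible over ℤ.

(3n-5)(4n-1)(n-6)(n^2+n+57)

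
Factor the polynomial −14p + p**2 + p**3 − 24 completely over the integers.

By the rational root theorem, p = −2 is a root, so (p + 2) divides it; the quotient is p**2 − p − 12.
The remaining quadratic factors as (p − 4)(p + 3).

(p + 2)(p + 3)(p − 4)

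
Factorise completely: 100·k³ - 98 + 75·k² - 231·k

(4·k + 7)·(5·k + 2)·(5·k - 7)

Trying the rational-root candidates, k = 7/5 is a root, giving the factor (5·k - 7) and quotient 20·k² + 43·k + 14.
The remaining quadratic factors as (4·k + 7)(5·k + 2).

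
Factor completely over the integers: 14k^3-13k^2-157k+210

By the rational root theorem, k = -7/2 is a root, so (2k+7) is a factor; dividing leaves 7k^2-31k+30.
The remaining quadratic factors as (k-3)(7k-10).

(2k+7)(7k-10)(k-3)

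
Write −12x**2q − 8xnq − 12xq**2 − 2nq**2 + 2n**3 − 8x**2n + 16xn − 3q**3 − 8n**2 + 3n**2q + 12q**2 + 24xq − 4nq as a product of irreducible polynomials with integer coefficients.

Group: 2x(−4xn − 6xq + 2n**2 + nq − 3q**2) + (n + q − 4)(−4xn − 6xq + 2n**2 + nq − 3q**2); both groups contain (−4xn − 6xq + 2n**2 + nq − 3q**2), so (2x + n + q − 4) is a factor with cofactor −4xn − 6xq + 2n**2 + nq − 3q**2.
The cofactor groups again: −4xn − 6xq + 2n**2 + nq − 3q**2 = −2x(2n + 3q) + (n − q)(2n + 3q); both groups contain (2n + 3q), giving −(2x − n + q)(2n + 3q).

−(2x − n + q)(2n + 3q)(2x + n + q − 4)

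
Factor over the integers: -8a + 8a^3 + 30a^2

2a(4a - 1)(a + 4)

Pull out the common factor 2a, then factor the remaining trinomial.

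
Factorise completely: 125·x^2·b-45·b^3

Pull out the common factor 5·b; 25·x^2-9·b^2 is a difference of squares.

5·b·(5·x-3·b)·(5·x+3·b)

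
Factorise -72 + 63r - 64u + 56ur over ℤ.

(7r - 8)(8u + 9)

Group as (56ur - 64u) + (63r - 72) = 8u(7r - 8) + 9(7r - 8).
Both groups share the factor (7r - 8).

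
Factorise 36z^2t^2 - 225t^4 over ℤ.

9t^2(2z - 5t)(2z + 5t)

Factor out 9t^2, leaving 4z^2 - 25t^2, which is a difference of two squares.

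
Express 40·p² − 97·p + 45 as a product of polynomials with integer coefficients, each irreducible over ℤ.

(5·p − 9)·(8·p − 5)

Need a pair with product 40·45 = 1800 and sum −97: that's −25 and −72.
Split the middle term: 40·p² − 25·p − 72·p + 45 = 5·p·(8·p − 5) − 9·(8·p − 5).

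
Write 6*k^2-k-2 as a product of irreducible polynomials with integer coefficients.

(2*k+1)*(3*k-2)

Need a pair with product 6·(-2) = -12 and sum -1: that's 3 and -4.
Split the middle term: 6*k^2+3*k - 4*k-2 = 3*k*(2*k+1) - 2*(2*k+1).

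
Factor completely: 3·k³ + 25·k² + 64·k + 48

(3·k + 4)·(k + 3)·(k + 4)

Among the possible rational roots, k = −4 is a root, giving the factor (k + 4) and quotient 3·k² + 13·k + 12.
The remaining quadratic factors as (3·k + 4)(k + 3).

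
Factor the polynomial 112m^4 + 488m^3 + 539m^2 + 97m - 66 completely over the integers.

(4m + 11)(4m - 1)(7m + 6)(m + 1)

Testing divisors of the constant over divisors of the leading coefficient, m = -6/7 is a root, giving the factor (7m + 6) and quotient 16m^3 + 56m^2 + 29m - 11.
Continuing, m = -11/4 is a root, so (4m + 11) divides it; the quotient is 4m^2 + 3m - 1.
The remaining quadratic factors as (m + 1)(4m - 1).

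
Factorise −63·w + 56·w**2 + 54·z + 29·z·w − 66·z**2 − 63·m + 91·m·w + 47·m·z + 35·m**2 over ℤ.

Group: 5·m·(7·m − 6·z + 7·w) + (11·z + 8·w − 9)·(7·m − 6·z + 7·w); both groups contain (7·m − 6·z + 7·w).

(5·m + 11·z + 8·w − 9)·(7·m − 6·z + 7·w)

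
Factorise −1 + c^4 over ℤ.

(c)⁴ − (1)⁴ = ((c)² − (1)²)((c)² + (1)²); the first factor splits again, the second (c^2 + 1) is irreducible.

(c + 1)(c − 1)(c^2 + 1)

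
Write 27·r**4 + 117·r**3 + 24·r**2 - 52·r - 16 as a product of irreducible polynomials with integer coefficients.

(3·r + 1)·(3·r + 2)·(3·r - 2)·(r + 4)

Testing divisors of the constant over divisors of the leading coefficient, r = -4 is a root, giving the factor (r + 4) and quotient 27·r**3 + 9·r**2 - 12·r - 4.
Then r = -2/3 is a root, so (3·r + 2) divides it; the quotient is 9·r**2 - 3·r - 2.
The remaining quadratic factors as (3·r + 1)(3·r - 2).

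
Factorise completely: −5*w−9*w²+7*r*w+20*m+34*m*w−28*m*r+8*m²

Group: 4*m*(2*m−7*r+9*w+5) − w*(2*m−7*r+9*w+5); both groups contain (2*m−7*r+9*w+5).

(2*m−7*r+9*w+5)*(4*m−w)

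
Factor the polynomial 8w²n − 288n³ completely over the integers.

Every term has a factor of 8n. Then w² − 36n² = (w)² − (6n)².

8n(w − 6n)(w + 6n)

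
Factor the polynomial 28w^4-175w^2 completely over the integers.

Every term has a factor of 7w^2. Then 4w^2-25 = (2w)² − (5)².

7w^2(2w+5)(2w-5)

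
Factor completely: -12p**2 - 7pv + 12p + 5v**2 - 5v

-(12p - 5v)(p + v - 1)

Group: -p(12p - 5v) + (-v + 1)(12p - 5v); both groups contain (12p - 5v).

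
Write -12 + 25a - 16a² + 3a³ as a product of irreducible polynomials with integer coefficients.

Among the possible rational roots, a = 3 is a root, so (a - 3) divides it; the quotient is 3a² - 7a + 4.
The remaining quadratic factors as (3a - 4)(a - 1).

(3a - 4)(a - 1)(a - 3)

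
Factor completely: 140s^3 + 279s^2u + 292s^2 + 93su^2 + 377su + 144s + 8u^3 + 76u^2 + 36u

Group: 5s(28s^2 + 11su + 36s + u^2 + 9u) + (8u + 4)(28s^2 + 11su + 36s + u^2 + 9u); both groups contain (28s^2 + 11su + 36s + u^2 + 9u), so (5s + 8u + 4) is a factor with cofactor 28s^2 + 11su + 36s + u^2 + 9u.
The cofactor groups again: 28s^2 + 11su + 36s + u^2 + 9u = 4s(7s + u + 9) + u(7s + u + 9); both groups contain (7s + u + 9), giving (4s + u)(7s + u + 9).

(4s + u)(5s + 8u + 4)(7s + u + 9)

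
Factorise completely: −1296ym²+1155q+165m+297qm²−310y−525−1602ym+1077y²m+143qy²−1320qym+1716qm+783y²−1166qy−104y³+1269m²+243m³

Group: 11q(13y²−120ym−106y+27m²+156m+105) + (−8y+9m−5)(13y²−120ym−106y+27m²+156m+105); both groups contain (13y²−120ym−106y+27m²+156m+105), so (11q−8y+9m−5) is a factor with cofactor 13y²−120ym−106y+27m²+156m+105.
The cofactor groups again: 13y²−120ym−106y+27m²+156m+105 = y(13y−3m−15) + (−9m−7)(13y−3m−15); both groups contain (13y−3m−15), giving (y−9m−7)(13y−3m−15).

(13y−3m−15)(y−9m−7)(11q−8y+9m−5)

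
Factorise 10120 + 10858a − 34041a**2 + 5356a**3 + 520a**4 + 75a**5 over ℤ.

(3a − 11)(5a + 2)(5a − 4)(a**2 + 11a + 115)

Trying the rational-root candidates, a = −2/5 is a root, so (5a + 2) is a factor; dividing leaves 15a**4 + 98a**3 + 1032a**2 − 7221a + 5060.
Continuing, a = 11/3 is a root, giving the factor (3a − 11) and quotient 5a**3 + 51a**2 + 531a − 460.
Continuing, a = 4/5 is a root, giving the factor (5a − 4) and quotient a**2 + 11a + 115.
The quadratic a**2 + 11a + 115 has discriminant −339 < 0 and is irreducible over ℤ.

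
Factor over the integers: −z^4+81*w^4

(3*w)⁴ − (z)⁴ = ((3*w)² − (z)²)((3*w)² + (z)²); the first factor splits again, the second (9*w^2+z^2) is irreducible.

(3*w+z)*(3*w−z)*(9*w^2+z^2)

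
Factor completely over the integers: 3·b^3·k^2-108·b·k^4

Every term has a factor of 3·b·k^2. Then b^2-36·k^2 = (b)² − (6·k)².

3·b·k^2·(b+6·k)·(b-6·k)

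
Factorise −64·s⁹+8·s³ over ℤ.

−8·s³·(2·s²−1)·(4·s⁴+2·s²+1)

Every term has a factor of 8·s³; factoring it out leaves −8·s⁶+1.
Recognize a difference of cubes with the parts 1 and 2·s².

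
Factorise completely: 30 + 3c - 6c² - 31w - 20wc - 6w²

Group: -w(6w + 2c - 5) + (-3c - 6)(6w + 2c - 5); both groups contain (6w + 2c - 5).

-(6w + 2c - 5)(w + 3c + 6)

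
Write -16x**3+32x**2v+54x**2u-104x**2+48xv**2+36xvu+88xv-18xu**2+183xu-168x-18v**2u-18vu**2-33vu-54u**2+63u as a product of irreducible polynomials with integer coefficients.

Group: 8x(-2x**2+4xv+6xu-13x+6v**2+6vu+11v+18u-21) - 3u(-2x**2+4xv+6xu-13x+6v**2+6vu+11v+18u-21); both groups contain (-2x**2+4xv+6xu-13x+6v**2+6vu+11v+18u-21), so (8x-3u) is a factor with cofactor -2x**2+4xv+6xu-13x+6v**2+6vu+11v+18u-21.
The cofactor groups again: -2x**2+4xv+6xu-13x+6v**2+6vu+11v+18u-21 = -x(2x-6v-6u+7) + (-v-3)(2x-6v-6u+7); both groups contain (2x-6v-6u+7), giving -(x+v+3)(2x-6v-6u+7).

-(8x-3u)(2x-6v-6u+7)(x+v+3)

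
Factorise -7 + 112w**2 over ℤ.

7(4w + 1)(4w - 1)

Pull out the common factor 7; 16w**2 - 1 is a difference of squares.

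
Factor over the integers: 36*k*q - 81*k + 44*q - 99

(4*q - 9)*(9*k + 11)

Group as (36*k*q - 81*k) + (44*q - 99) = 9*k*(4*q - 9) + 11*(4*q - 9).
Both groups share the factor (4*q - 9).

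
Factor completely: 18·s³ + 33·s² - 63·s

3·s·(6·s - 7)·(s + 3)

Pull out the common factor 3·s, then factor the remaining trinomial.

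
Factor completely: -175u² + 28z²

Pull out the common factor 7; 4z² - 25u² is a difference of squares.

7(2z - 5u)(2z + 5u)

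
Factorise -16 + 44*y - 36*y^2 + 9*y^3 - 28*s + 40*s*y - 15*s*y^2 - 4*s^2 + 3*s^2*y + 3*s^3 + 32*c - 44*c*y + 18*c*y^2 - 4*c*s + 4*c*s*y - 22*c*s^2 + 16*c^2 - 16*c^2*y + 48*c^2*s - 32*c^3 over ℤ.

-(2*c - s + y - 2)*(4*c - 3*s + 3*y - 2)*(4*c - s - 3*y + 4)

Group: 4*c*(-8*c^2 + 6*c*s + 2*c*y - s^2 - 2*s*y + 2*s + 3*y^2 - 10*y + 8) + (-3*s + 3*y - 2)*(-8*c^2 + 6*c*s + 2*c*y - s^2 - 2*s*y + 2*s + 3*y^2 - 10*y + 8); both groups contain (-8*c^2 + 6*c*s + 2*c*y - s^2 - 2*s*y + 2*s + 3*y^2 - 10*y + 8), so (4*c - 3*s + 3*y - 2) is a factor with cofactor -8*c^2 + 6*c*s + 2*c*y - s^2 - 2*s*y + 2*s + 3*y^2 - 10*y + 8.
The cofactor groups again: -8*c^2 + 6*c*s + 2*c*y - s^2 - 2*s*y + 2*s + 3*y^2 - 10*y + 8 = -4*c*(2*c - s + y - 2) + (s + 3*y - 4)*(2*c - s + y - 2); both groups contain (2*c - s + y - 2), giving -(4*c - s - 3*y + 4)*(2*c - s + y - 2).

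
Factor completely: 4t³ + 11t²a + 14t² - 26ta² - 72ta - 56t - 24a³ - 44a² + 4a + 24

Group: t(4t² + 19ta + 22t + 12a² + 10a - 12) + (-2a - 2)(4t² + 19ta + 22t + 12a² + 10a - 12); both groups contain (4t² + 19ta + 22t + 12a² + 10a - 12), so (t - 2a - 2) is a factor with cofactor 4t² + 19ta + 22t + 12a² + 10a - 12.
The cofactor groups again: 4t² + 19ta + 22t + 12a² + 10a - 12 = 4t(t + 4a + 6) + (3a - 2)(t + 4a + 6); both groups contain (t + 4a + 6), giving (4t + 3a - 2)(t + 4a + 6).

(t - 2a - 2)(4t + 3a - 2)(t + 4a + 6)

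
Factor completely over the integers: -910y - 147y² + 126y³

7y(3y - 10)(6y + 13)

Pull out the common factor 7y, then factor the remaining trinomial.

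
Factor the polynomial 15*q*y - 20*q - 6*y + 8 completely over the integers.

(3*y - 4)*(5*q - 2)

Group as (15*q*y - 20*q) + (-6*y + 8) = 5*q*(3*y - 4) - 2*(3*y - 4).
Both groups share the factor (3*y - 4).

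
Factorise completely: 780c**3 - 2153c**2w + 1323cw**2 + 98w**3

(13c - 14w)(15c + w)(4c - 7w)

Group: 4c(195c**2 - 197cw - 14w**2) - 7w(195c**2 - 197cw - 14w**2); both groups contain (195c**2 - 197cw - 14w**2), so (4c - 7w) is a factor with cofactor 195c**2 - 197cw - 14w**2.
The cofactor groups again: 195c**2 - 197cw - 14w**2 = 13c(15c + w) - 14w(15c + w); both groups contain (15c + w), giving (13c - 14w)(15c + w).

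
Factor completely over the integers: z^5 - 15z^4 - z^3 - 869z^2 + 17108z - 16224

(z - 1)(z - 12)(z - 13)(z^2 + 11z + 104)

By the rational root theorem, z = 12 is a root, so (z - 12) divides it; the quotient is z^4 - 3z^3 - 37z^2 - 1313z + 1352.
Next, z = 1 is a root, so (z - 1) is a factor; dividing leaves z^3 - 2z^2 - 39z - 1352.
Then z = 13 is a root, so (z - 13) divides it; the quotient is z^2 + 11z + 104.
The quadratic z^2 + 11z + 104 has discriminant -295 < 0 and is irreducible over ℤ.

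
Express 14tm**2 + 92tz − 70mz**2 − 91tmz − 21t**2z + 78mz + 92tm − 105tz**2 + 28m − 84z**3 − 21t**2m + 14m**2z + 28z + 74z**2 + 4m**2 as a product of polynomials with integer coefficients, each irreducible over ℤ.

Group: 3t(−7tm − 7tz − 7mz − 2m − 7z**2 − 2z) + (−2m + 12z − 14)(−7tm − 7tz − 7mz − 2m − 7z**2 − 2z); both groups contain (−7tm − 7tz − 7mz − 2m − 7z**2 − 2z), so (3t − 2m + 12z − 14) is a factor with cofactor −7tm − 7tz − 7mz − 2m − 7z**2 − 2z.
The cofactor groups again: −7tm − 7tz − 7mz − 2m − 7z**2 − 2z = −m(7t + 7z + 2) − z(7t + 7z + 2); both groups contain (7t + 7z + 2), giving −(m + z)(7t + 7z + 2).

−(3t − 2m + 12z − 14)(7t + 7z + 2)(m + z)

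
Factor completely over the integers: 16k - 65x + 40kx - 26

Group as (40kx + 16k) + (-65x - 26) = 8k(5x + 2) - 13(5x + 2).
Both groups share the factor (5x + 2).

(5x + 2)(8k - 13)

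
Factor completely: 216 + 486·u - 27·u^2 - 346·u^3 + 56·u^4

(2·u - 3)·(4·u + 3)·(7·u + 4)·(u - 6)

Trying the rational-root candidates, u = -4/7 is a root, giving the factor (7·u + 4) and quotient 8·u^3 - 54·u^2 + 27·u + 54.
Continuing, u = 3/2 is a root, so (2·u - 3) divides it; the quotient is 4·u^2 - 21·u - 18.
The remaining quadratic factors as (u - 6)(4·u + 3).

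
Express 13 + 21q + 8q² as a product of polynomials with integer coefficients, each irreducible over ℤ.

(8q + 13)(q + 1)

Need a pair with product 8·13 = 104 and sum 21: that's 13 and 8.
Split the middle term: 8q² + 13q + 8q + 13 = q(8q + 13) + (8q + 13).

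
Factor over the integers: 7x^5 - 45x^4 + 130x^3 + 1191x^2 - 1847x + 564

Among the possible rational roots, x = 1 is a root, giving the factor (x - 1) and quotient 7x^4 - 38x^3 + 92x^2 + 1283x - 564.
Continuing, x = 3/7 is a root, so (7x - 3) is a factor; dividing leaves x^3 - 5x^2 + 11x + 188.
Continuing, x = -4 is a root, so (x + 4) divides it; the quotient is x^2 - 9x + 47.
The quadratic x^2 - 9x + 47 has discriminant -107 < 0 and is irreducible over ℤ.

(7x - 3)(x + 4)(x - 1)(x^2 - 9x + 47)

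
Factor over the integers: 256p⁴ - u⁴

(4p + u)(4p - u)(16p² + u²)

Difference of squares twice: with A = 4p and B = u, A⁴ − B⁴ = (A² − B²)(A² + B²), and A² − B² factors again.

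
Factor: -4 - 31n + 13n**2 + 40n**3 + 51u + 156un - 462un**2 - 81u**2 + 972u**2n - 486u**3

Group: 6u(-81u**2 + 54un - 27u - 5n**2 - n + 4) + (-8n - 1)(-81u**2 + 54un - 27u - 5n**2 - n + 4); both groups contain (-81u**2 + 54un - 27u - 5n**2 - n + 4), so (6u - 8n - 1) is a factor with cofactor -81u**2 + 54un - 27u - 5n**2 - n + 4.
The cofactor groups again: -81u**2 + 54un - 27u - 5n**2 - n + 4 = -9u(9u - n - 1) + (5n - 4)(9u - n - 1); both groups contain (9u - n - 1), giving -(9u - 5n + 4)(9u - n - 1).

-(9u - 5n + 4)(6u - 8n - 1)(9u - n - 1)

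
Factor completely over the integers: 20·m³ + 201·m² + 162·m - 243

(4·m - 3)·(5·m + 9)·(m + 9)

Testing divisors of the constant over divisors of the leading coefficient, m = 3/4 is a root, giving the factor (4·m - 3) and quotient 5·m² + 54·m + 81.
The remaining quadratic factors as (5·m + 9)(m + 9).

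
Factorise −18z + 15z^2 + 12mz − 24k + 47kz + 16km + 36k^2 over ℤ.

Group: 4k(9k + 4m + 5z − 6) + 3z(9k + 4m + 5z − 6); both groups contain (9k + 4m + 5z − 6).

(4k + 3z)(9k + 4m + 5z − 6)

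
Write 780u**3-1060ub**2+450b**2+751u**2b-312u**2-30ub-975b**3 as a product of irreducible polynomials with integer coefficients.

(13u-15b)(15u+13b-6)(4u+5b)

Group: 15u(52u**2+5ub-75b**2) + (13b-6)(52u**2+5ub-75b**2); both groups contain (52u**2+5ub-75b**2), so (15u+13b-6) is a factor with cofactor 52u**2+5ub-75b**2.
The cofactor groups again: 52u**2+5ub-75b**2 = 13u(4u+5b) - 15b(4u+5b); both groups contain (4u+5b), giving (13u-15b)(4u+5b).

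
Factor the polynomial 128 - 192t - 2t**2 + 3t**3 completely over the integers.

Testing divisors of the constant over divisors of the leading coefficient, t = 8 is a root, so (t - 8) is a factor; dividing leaves 3t**2 + 22t - 16.
The remaining quadratic factors as (3t - 2)(t + 8).

(3t - 2)(t + 8)(t - 8)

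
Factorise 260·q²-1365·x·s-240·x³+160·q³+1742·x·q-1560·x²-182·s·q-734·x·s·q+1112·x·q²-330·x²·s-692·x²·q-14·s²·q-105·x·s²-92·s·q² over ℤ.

-(8·x+7·s-10·q)·(15·x+2·q)·(2·x+s+8·q+13)

Group: 15·x·(-16·x²-22·x·s-44·x·q-104·x-7·s²-46·s·q-91·s+80·q²+130·q) + 2·q·(-16·x²-22·x·s-44·x·q-104·x-7·s²-46·s·q-91·s+80·q²+130·q); both groups contain (-16·x²-22·x·s-44·x·q-104·x-7·s²-46·s·q-91·s+80·q²+130·q), so (15·x+2·q) is a factor with cofactor -16·x²-22·x·s-44·x·q-104·x-7·s²-46·s·q-91·s+80·q²+130·q.
The cofactor groups again: -16·x²-22·x·s-44·x·q-104·x-7·s²-46·s·q-91·s+80·q²+130·q = -2·x·(8·x+7·s-10·q) + (-s-8·q-13)·(8·x+7·s-10·q); both groups contain (8·x+7·s-10·q), giving -(2·x+s+8·q+13)·(8·x+7·s-10·q).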